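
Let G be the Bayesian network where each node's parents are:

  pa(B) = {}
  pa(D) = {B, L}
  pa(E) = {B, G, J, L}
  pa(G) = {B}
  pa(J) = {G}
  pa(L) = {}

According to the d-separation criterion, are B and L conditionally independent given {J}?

There are 4 undirected paths between B and L; checking each against the conditioning set {J}:
Path 1: B → D ← L
  D is a collider here and neither D nor any of its descendants is conditioned on, so the collider stays closed — the path is blocked at D.
Path 2: B → G → E ← L
  E is a collider here and neither E nor any of its descendants is conditioned on, so the collider stays closed — the path is blocked at E.
Path 3: B → G → J → E ← L
  J is a chain here and J is conditioned on, so the path is blocked at J.
Path 4: B → E ← L
  E is a collider here and neither E nor any of its descendants is conditioned on, so the collider stays closed — the path is blocked at E.
Every path is blocked, so B and L are d-separated given {J}.

Yes — B and L are d-separated given {J}.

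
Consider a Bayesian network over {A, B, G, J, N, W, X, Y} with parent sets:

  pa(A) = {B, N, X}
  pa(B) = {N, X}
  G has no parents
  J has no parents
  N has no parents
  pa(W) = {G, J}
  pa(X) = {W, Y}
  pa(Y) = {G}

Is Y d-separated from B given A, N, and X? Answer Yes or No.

Yes

We examine all 6 paths between Y and B:
Path 1: Y → X → A ← N → B
  X is a chain here and X is conditioned on, so the path is blocked at X.
Path 2: Y → X → A ← B
  X is a chain here and X is conditioned on, so the path is blocked at X.
Path 3: Y → X → B
  X is a chain here and X is conditioned on, so the path is blocked at X.
Path 4: Y ← G → W → X → A ← N → B
  X is a chain here and X is conditioned on, so the path is blocked at X.
Path 5: Y ← G → W → X → A ← B
  X is a chain here and X is conditioned on, so the path is blocked at X.
Path 6: Y ← G → W → X → B
  X is a chain here and X is conditioned on, so the path is blocked at X.
Every path is blocked, so Y and B are d-separated given {A, N, X}.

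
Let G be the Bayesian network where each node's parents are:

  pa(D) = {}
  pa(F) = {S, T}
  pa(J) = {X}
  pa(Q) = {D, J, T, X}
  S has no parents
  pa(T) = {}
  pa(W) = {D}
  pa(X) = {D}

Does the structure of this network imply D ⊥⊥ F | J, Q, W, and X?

No — D and F are not d-separated given {J, Q, W, X}.

Enumerating the 3 paths from D to F and testing each for blocking by {J, Q, W, X}:
Path 1: D → Q ← T → F
  Q is a collider and Q is conditioned on, which opens it; T is a fork and T is not conditioned on — no node blocks this path, so it is active.
Path 2: D → X → Q ← T → F
  X is a chain here and X is conditioned on, so the path is blocked at X.
Path 3: D → X → J → Q ← T → F
  X is a chain here and X is conditioned on, so the path is blocked at X.
Because an active path exists, D and F are not d-separated.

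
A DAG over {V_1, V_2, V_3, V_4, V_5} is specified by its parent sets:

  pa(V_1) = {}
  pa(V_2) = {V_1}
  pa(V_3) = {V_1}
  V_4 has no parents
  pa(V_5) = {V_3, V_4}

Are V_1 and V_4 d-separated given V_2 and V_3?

There is one path between V_1 and V_4:
Path 1: V_1 → V_3 → V_5 ← V_4
  V_3 is a chain here and V_3 is conditioned on, so the path is blocked at V_3.
Every path is blocked, so V_1 and V_4 are d-separated given {V_2, V_3}.

Yes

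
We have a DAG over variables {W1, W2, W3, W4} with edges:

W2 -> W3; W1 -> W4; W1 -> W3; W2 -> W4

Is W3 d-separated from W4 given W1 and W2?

Yes — W3 and W4 are d-separated given {W1, W2}.

2 paths connect W3 and W4; each must be blocked for d-separation to hold:
Path 1: W3 ← W1 → W4
  W1 is a fork here and W1 is conditioned on, so the path is blocked at W1.
Path 2: W3 ← W2 → W4
  W2 is a fork here and W2 is conditioned on, so the path is blocked at W2.
Every path is blocked, so W3 and W4 are d-separated given {W1, W2}.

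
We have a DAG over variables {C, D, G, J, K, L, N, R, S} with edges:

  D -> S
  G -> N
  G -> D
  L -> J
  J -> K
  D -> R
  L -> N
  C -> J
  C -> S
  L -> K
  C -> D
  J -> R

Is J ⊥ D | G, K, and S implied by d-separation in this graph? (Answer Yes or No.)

No

We examine all 5 paths between J and D:
  1. J → K ← L → N ← G → D — K:collider[open]; L:fork[open]; N:collider[blocks]; G:fork[blocks] ⇒ blocked
  2. J → R ← D — R:collider[blocks] ⇒ blocked
  3. J ← L → N ← G → D — L:fork[open]; N:collider[blocks]; G:fork[blocks] ⇒ blocked
  4. J ← C → D — C:fork[open] ⇒ active
  5. J ← C → S ← D — C:fork[open]; S:collider[open] ⇒ active
Since the path J ← C → D is active, J and D are not d-separated given {G, K, S}.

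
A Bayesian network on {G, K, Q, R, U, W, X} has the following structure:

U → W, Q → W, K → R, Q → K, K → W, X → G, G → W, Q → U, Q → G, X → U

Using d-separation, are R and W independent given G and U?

We examine all 6 paths between R and W:
Path 1: R ← K → W
  K is a fork and K is not conditioned on — no node blocks this path, so it is active.
Path 2: R ← K ← Q → U ← X → G → W
  G is a chain here and G is conditioned on, so the path is blocked at G.
Path 3: R ← K ← Q → U → W
  U is a chain here and U is conditioned on, so the path is blocked at U.
Path 4: R ← K ← Q → G ← X → U → W
  U is a chain here and U is conditioned on, so the path is blocked at U.
Path 5: R ← K ← Q → G → W
  G is a chain here and G is conditioned on, so the path is blocked at G.
Path 6: R ← K ← Q → W
  K is a chain and K is not conditioned on; Q is a fork and Q is not conditioned on — no node blocks this path, so it is active.
At least one path is unblocked, so d-separation fails.

No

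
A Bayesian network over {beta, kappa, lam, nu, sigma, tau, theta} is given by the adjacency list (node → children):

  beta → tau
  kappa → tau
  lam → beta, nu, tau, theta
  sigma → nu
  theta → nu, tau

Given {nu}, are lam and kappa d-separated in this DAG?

Enumerating the 4 paths from lam to kappa and testing each for blocking by {nu}:
  1. lam → nu ← theta → tau ← kappa — nu:collider[open]; theta:fork[open]; tau:collider[blocks] ⇒ blocked
  2. lam → tau ← kappa — tau:collider[blocks] ⇒ blocked
  3. lam → beta → tau ← kappa — beta:chain[open]; tau:collider[blocks] ⇒ blocked
  4. lam → theta → tau ← kappa — theta:chain[open]; tau:collider[blocks] ⇒ blocked
Since every path is blocked, d-separation holds.

Yes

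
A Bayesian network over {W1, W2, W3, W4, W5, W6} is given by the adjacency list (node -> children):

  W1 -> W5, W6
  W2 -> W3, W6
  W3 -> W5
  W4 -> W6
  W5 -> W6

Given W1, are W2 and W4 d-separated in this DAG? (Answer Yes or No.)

3 paths connect W2 and W4; each must be blocked for d-separation to hold:
Path 1: W2 → W6 ← W4
  W6 is a collider here and neither W6 nor any of its descendants is conditioned on, so the collider stays closed — the path is blocked at W6.
Path 2: W2 → W3 → W5 → W6 ← W4
  W6 is a collider here and neither W6 nor any of its descendants is conditioned on, so the collider stays closed — the path is blocked at W6.
Path 3: W2 → W3 → W5 ← W1 → W6 ← W4
  W5 is a collider here and neither W5 nor any of its descendants is conditioned on, so the collider stays closed — the path is blocked at W5.
Since every path is blocked, d-separation holds.

Yes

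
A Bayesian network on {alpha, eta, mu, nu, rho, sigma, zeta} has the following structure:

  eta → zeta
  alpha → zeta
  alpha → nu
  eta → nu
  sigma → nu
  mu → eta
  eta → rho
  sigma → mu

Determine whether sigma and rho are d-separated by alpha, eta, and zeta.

We examine all 3 paths between sigma and rho:
Path 1: sigma → nu ← eta → rho
  nu is a collider here and neither nu nor any of its descendants is conditioned on, so the collider stays closed — the path is blocked at nu.
Path 2: sigma → nu ← alpha → zeta ← eta → rho
  nu is a collider here and neither nu nor any of its descendants is conditioned on, so the collider stays closed — the path is blocked at nu.
Path 3: sigma → mu → eta → rho
  eta is a chain here and eta is conditioned on, so the path is blocked at eta.
Every path is blocked, so sigma and rho are d-separated given {alpha, eta, zeta}.

Yes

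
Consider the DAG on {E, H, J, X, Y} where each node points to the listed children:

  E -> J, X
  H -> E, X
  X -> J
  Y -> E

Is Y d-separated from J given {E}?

No

We examine all 3 paths between Y and J:
Path 1: Y → E → X → J
  E is a chain here and E is conditioned on, so the path is blocked at E.
Path 2: Y → E → J
  E is a chain here and E is conditioned on, so the path is blocked at E.
Path 3: Y → E ← H → X → J
  E is a collider and E is conditioned on, which opens it; H is a fork and H is not conditioned on; X is a chain and X is not conditioned on — no node blocks this path, so it is active.
At least one path is unblocked, so d-separation fails.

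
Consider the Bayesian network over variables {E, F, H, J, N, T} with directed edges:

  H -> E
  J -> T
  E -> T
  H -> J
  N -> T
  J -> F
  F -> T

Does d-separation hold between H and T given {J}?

We examine all 3 paths between H and T:
Path 1: H → J → F → T
  J is a chain here and J is conditioned on, so the path is blocked at J.
Path 2: H → J → T
  J is a chain here and J is conditioned on, so the path is blocked at J.
Path 3: H → E → T
  E is a chain and E is not conditioned on — no node blocks this path, so it is active.
Because an active path exists, H and T are not d-separated.

No — H and T are not d-separated given {J}.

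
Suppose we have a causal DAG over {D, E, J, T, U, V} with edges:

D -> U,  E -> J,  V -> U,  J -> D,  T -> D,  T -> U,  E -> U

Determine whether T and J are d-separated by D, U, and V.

No

We examine all 4 paths between T and J:
  1. T → D ← J — D:collider[open] ⇒ active
  2. T → D → U ← E → J — D:chain[blocks]; U:collider[open]; E:fork[open] ⇒ blocked
  3. T → U ← D ← J — U:collider[open]; D:chain[blocks] ⇒ blocked
  4. T → U ← E → J — U:collider[open]; E:fork[open] ⇒ active
At least one path is unblocked, so d-separation fails.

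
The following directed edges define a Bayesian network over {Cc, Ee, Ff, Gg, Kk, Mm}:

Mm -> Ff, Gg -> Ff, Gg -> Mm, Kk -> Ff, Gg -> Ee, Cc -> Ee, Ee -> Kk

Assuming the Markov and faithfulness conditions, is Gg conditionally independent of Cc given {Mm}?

Enumerating the 3 paths from Gg to Cc and testing each for blocking by {Mm}:
  1. Gg → Ee ← Cc — Ee:collider[blocks] ⇒ blocked
  2. Gg → Ff ← Kk ← Ee ← Cc — Ff:collider[blocks]; Kk:chain[open]; Ee:chain[open] ⇒ blocked
  3. Gg → Mm → Ff ← Kk ← Ee ← Cc — Mm:chain[blocks]; Ff:collider[blocks]; Kk:chain[open]; Ee:chain[open] ⇒ blocked
Every path is blocked, so Gg and Cc are d-separated given {Mm}.

Yes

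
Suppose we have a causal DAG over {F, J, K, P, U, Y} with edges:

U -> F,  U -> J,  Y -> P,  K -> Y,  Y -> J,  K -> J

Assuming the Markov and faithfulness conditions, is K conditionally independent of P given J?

No — K and P are not d-separated given {J}.

2 paths connect K and P; each must be blocked for d-separation to hold:
Path 1: K → J ← Y → P
  J is a collider and J is conditioned on, which opens it; Y is a fork and Y is not conditioned on — no node blocks this path, so it is active.
Path 2: K → Y → P
  Y is a chain and Y is not conditioned on — no node blocks this path, so it is active.
Because an active path exists, K and P are not d-separated.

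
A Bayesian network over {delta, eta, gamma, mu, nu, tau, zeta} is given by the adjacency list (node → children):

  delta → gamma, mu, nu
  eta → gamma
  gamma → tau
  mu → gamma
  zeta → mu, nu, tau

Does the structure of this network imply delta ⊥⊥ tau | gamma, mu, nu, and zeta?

6 paths connect delta and tau; each must be blocked for d-separation to hold:
  1. delta → nu ← zeta → mu → gamma → tau — nu:collider[open]; zeta:fork[blocks]; mu:chain[blocks]; gamma:chain[blocks] ⇒ blocked
  2. delta → nu ← zeta → tau — nu:collider[open]; zeta:fork[blocks] ⇒ blocked
  3. delta → mu → gamma → tau — mu:chain[blocks]; gamma:chain[blocks] ⇒ blocked
  4. delta → mu ← zeta → tau — mu:collider[open]; zeta:fork[blocks] ⇒ blocked
  5. delta → gamma ← mu ← zeta → tau — gamma:collider[open]; mu:chain[blocks]; zeta:fork[blocks] ⇒ blocked
  6. delta → gamma → tau — gamma:chain[blocks] ⇒ blocked
Since every path is blocked, d-separation holds.

Yes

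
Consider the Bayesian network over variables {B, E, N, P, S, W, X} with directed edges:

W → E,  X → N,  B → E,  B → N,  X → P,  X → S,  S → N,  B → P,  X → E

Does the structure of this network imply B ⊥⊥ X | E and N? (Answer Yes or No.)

Enumerating the 4 paths from B to X and testing each for blocking by {E, N}:
Path 1: B → P ← X
  P is a collider here and neither P nor any of its descendants is conditioned on, so the collider stays closed — the path is blocked at P.
Path 2: B → E ← X
  E is a collider and E is conditioned on, which opens it — no node blocks this path, so it is active.
Path 3: B → N ← X
  N is a collider and N is conditioned on, which opens it — no node blocks this path, so it is active.
Path 4: B → N ← S ← X
  N is a collider and N is conditioned on, which opens it; S is a chain and S is not conditioned on — no node blocks this path, so it is active.
Since the path B → E ← X is active, B and X are not d-separated given {E, N}.

No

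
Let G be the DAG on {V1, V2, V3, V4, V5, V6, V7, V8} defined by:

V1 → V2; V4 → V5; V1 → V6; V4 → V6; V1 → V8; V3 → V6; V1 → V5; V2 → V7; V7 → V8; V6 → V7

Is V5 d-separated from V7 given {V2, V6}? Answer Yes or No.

Yes

There are 6 undirected paths between V5 and V7; checking each against the conditioning set {V2, V6}:
Path 1: V5 ← V4 → V6 ← V1 → V2 → V7
  V2 is a chain here and V2 is conditioned on, so the path is blocked at V2.
Path 2: V5 ← V4 → V6 ← V1 → V8 ← V7
  V8 is a collider here and neither V8 nor any of its descendants is conditioned on, so the collider stays closed — the path is blocked at V8.
Path 3: V5 ← V4 → V6 → V7
  V6 is a chain here and V6 is conditioned on, so the path is blocked at V6.
Path 4: V5 ← V1 → V6 → V7
  V6 is a chain here and V6 is conditioned on, so the path is blocked at V6.
Path 5: V5 ← V1 → V2 → V7
  V2 is a chain here and V2 is conditioned on, so the path is blocked at V2.
Path 6: V5 ← V1 → V8 ← V7
  V8 is a collider here and neither V8 nor any of its descendants is conditioned on, so the collider stays closed — the path is blocked at V8.
All paths are blocked; V5 ⊥ V7 | {V2, V6} holds.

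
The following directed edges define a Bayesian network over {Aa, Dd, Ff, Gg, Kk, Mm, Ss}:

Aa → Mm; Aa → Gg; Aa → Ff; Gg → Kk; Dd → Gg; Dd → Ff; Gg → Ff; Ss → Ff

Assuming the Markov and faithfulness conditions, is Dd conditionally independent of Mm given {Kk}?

No — Dd and Mm are not d-separated given {Kk}.

4 paths connect Dd and Mm; each must be blocked for d-separation to hold:
Path 1: Dd → Gg → Ff ← Aa → Mm
  Ff is a collider here and neither Ff nor any of its descendants is conditioned on, so the collider stays closed — the path is blocked at Ff.
Path 2: Dd → Gg ← Aa → Mm
  Gg is a collider and its descendant Kk is conditioned on, which opens it; Aa is a fork and Aa is not conditioned on — no node blocks this path, so it is active.
Path 3: Dd → Ff ← Gg ← Aa → Mm
  Ff is a collider here and neither Ff nor any of its descendants is conditioned on, so the collider stays closed — the path is blocked at Ff.
Path 4: Dd → Ff ← Aa → Mm
  Ff is a collider here and neither Ff nor any of its descendants is conditioned on, so the collider stays closed — the path is blocked at Ff.
At least one path is unblocked, so d-separation fails.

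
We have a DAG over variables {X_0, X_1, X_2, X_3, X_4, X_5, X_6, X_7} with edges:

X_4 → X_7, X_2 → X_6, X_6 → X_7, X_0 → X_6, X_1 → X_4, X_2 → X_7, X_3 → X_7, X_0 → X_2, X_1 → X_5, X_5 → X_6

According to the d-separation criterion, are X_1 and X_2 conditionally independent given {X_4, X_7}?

No — X_1 and X_2 are not d-separated given {X_4, X_7}.

Enumerating the 6 paths from X_1 to X_2 and testing each for blocking by {X_4, X_7}:
Path 1: X_1 → X_4 → X_7 ← X_2
  X_4 is a chain here and X_4 is conditioned on, so the path is blocked at X_4.
Path 2: X_1 → X_4 → X_7 ← X_6 ← X_2
  X_4 is a chain here and X_4 is conditioned on, so the path is blocked at X_4.
Path 3: X_1 → X_4 → X_7 ← X_6 ← X_0 → X_2
  X_4 is a chain here and X_4 is conditioned on, so the path is blocked at X_4.
Path 4: X_1 → X_5 → X_6 ← X_2
  X_5 is a chain and X_5 is not conditioned on; X_6 is a collider and its descendant X_7 is conditioned on, which opens it — no node blocks this path, so it is active.
Path 5: X_1 → X_5 → X_6 ← X_0 → X_2
  X_5 is a chain and X_5 is not conditioned on; X_6 is a collider and its descendant X_7 is conditioned on, which opens it; X_0 is a fork and X_0 is not conditioned on — no node blocks this path, so it is active.
Path 6: X_1 → X_5 → X_6 → X_7 ← X_2
  X_5 is a chain and X_5 is not conditioned on; X_6 is a chain and X_6 is not conditioned on; X_7 is a collider and X_7 is conditioned on, which opens it — no node blocks this path, so it is active.
Because an active path exists, X_1 and X_2 are not d-separated.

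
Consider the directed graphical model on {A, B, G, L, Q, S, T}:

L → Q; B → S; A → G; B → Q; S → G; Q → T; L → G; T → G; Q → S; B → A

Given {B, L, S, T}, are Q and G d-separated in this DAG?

There are 6 undirected paths between Q and G; checking each against the conditioning set {B, L, S, T}:
  1. Q ← B → A → G — B:fork[blocks]; A:chain[open] ⇒ blocked
  2. Q ← B → S → G — B:fork[blocks]; S:chain[blocks] ⇒ blocked
  3. Q → S ← B → A → G — S:collider[open]; B:fork[blocks]; A:chain[open] ⇒ blocked
  4. Q → S → G — S:chain[blocks] ⇒ blocked
  5. Q ← L → G — L:fork[blocks] ⇒ blocked
  6. Q → T → G — T:chain[blocks] ⇒ blocked
All paths are blocked; Q ⊥ G | {B, L, S, T} holds.

Yes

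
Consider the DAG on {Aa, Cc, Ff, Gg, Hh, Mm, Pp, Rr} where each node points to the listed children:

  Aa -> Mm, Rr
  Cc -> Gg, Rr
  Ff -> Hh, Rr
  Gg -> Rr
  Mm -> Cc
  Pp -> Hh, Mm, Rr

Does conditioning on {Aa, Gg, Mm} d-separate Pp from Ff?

Yes — Pp and Ff are d-separated given {Aa, Gg, Mm}.

Enumerating the 5 paths from Pp to Ff and testing each for blocking by {Aa, Gg, Mm}:
  1. Pp → Mm ← Aa → Rr ← Ff — Mm:collider[open]; Aa:fork[blocks]; Rr:collider[blocks] ⇒ blocked
  2. Pp → Mm → Cc → Gg → Rr ← Ff — Mm:chain[blocks]; Cc:chain[open]; Gg:chain[blocks]; Rr:collider[blocks] ⇒ blocked
  3. Pp → Mm → Cc → Rr ← Ff — Mm:chain[blocks]; Cc:chain[open]; Rr:collider[blocks] ⇒ blocked
  4. Pp → Hh ← Ff — Hh:collider[blocks] ⇒ blocked
  5. Pp → Rr ← Ff — Rr:collider[blocks] ⇒ blocked
Every path is blocked, so Pp and Ff are d-separated given {Aa, Gg, Mm}.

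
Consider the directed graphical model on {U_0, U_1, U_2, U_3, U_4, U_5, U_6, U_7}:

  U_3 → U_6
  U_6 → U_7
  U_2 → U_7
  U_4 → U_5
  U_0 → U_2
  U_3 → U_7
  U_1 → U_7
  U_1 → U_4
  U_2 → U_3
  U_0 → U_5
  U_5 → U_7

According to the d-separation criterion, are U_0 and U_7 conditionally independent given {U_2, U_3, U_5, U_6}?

We examine all 5 paths between U_0 and U_7:
Path 1: U_0 → U_5 ← U_4 ← U_1 → U_7
  U_5 is a collider and U_5 is conditioned on, which opens it; U_4 is a chain and U_4 is not conditioned on; U_1 is a fork and U_1 is not conditioned on — no node blocks this path, so it is active.
Path 2: U_0 → U_5 → U_7
  U_5 is a chain here and U_5 is conditioned on, so the path is blocked at U_5.
Path 3: U_0 → U_2 → U_7
  U_2 is a chain here and U_2 is conditioned on, so the path is blocked at U_2.
Path 4: U_0 → U_2 → U_3 → U_6 → U_7
  U_2 is a chain here and U_2 is conditioned on, so the path is blocked at U_2.
Path 5: U_0 → U_2 → U_3 → U_7
  U_2 is a chain here and U_2 is conditioned on, so the path is blocked at U_2.
At least one path is unblocked, so d-separation fails.

No — U_0 and U_7 are not d-separated given {U_2, U_3, U_5, U_6}.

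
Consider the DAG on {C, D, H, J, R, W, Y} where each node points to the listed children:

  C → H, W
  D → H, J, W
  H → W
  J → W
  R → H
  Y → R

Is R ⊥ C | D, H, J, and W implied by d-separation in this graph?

No

We examine all 4 paths between R and C:
Path 1: R → H ← C
  H is a collider and H is conditioned on, which opens it — no node blocks this path, so it is active.
Path 2: R → H → W ← C
  H is a chain here and H is conditioned on, so the path is blocked at H.
Path 3: R → H ← D → J → W ← C
  D is a fork here and D is conditioned on, so the path is blocked at D.
Path 4: R → H ← D → W ← C
  D is a fork here and D is conditioned on, so the path is blocked at D.
Since the path R → H ← C is active, R and C are not d-separated given {D, H, J, W}.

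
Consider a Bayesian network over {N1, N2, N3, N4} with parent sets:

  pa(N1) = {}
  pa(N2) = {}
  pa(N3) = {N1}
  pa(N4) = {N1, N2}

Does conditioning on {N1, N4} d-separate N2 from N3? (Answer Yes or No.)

Yes — N2 and N3 are d-separated given {N1, N4}.

The only undirected path from N2 to N3 is:
Path 1: N2 → N4 ← N1 → N3
  N1 is a fork here and N1 is conditioned on, so the path is blocked at N1.
Every path is blocked, so N2 and N3 are d-separated given {N1, N4}.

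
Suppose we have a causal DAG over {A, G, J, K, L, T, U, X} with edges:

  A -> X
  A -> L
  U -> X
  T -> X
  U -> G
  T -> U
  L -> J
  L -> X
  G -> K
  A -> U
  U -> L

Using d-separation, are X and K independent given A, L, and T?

There are 6 undirected paths between X and K; checking each against the conditioning set {A, L, T}:
  1. X ← T → U → G → K — T:fork[blocks]; U:chain[open]; G:chain[open] ⇒ blocked
  2. X ← L ← U → G → K — L:chain[blocks]; U:fork[open]; G:chain[open] ⇒ blocked
  3. X ← L ← A → U → G → K — L:chain[blocks]; A:fork[blocks]; U:chain[open]; G:chain[open] ⇒ blocked
  4. X ← U → G → K — U:fork[open]; G:chain[open] ⇒ active
  5. X ← A → L ← U → G → K — A:fork[blocks]; L:collider[open]; U:fork[open]; G:chain[open] ⇒ blocked
  6. X ← A → U → G → K — A:fork[blocks]; U:chain[open]; G:chain[open] ⇒ blocked
Because an active path exists, X and K are not d-separated.

No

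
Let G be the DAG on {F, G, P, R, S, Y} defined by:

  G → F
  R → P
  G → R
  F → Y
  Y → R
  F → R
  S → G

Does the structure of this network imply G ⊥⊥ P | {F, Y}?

No

There are 3 undirected paths between G and P; checking each against the conditioning set {F, Y}:
  1. G → F → R → P — F:chain[blocks]; R:chain[open] ⇒ blocked
  2. G → F → Y → R → P — F:chain[blocks]; Y:chain[blocks]; R:chain[open] ⇒ blocked
  3. G → R → P — R:chain[open] ⇒ active
Since the path G → R → P is active, G and P are not d-separated given {F, Y}.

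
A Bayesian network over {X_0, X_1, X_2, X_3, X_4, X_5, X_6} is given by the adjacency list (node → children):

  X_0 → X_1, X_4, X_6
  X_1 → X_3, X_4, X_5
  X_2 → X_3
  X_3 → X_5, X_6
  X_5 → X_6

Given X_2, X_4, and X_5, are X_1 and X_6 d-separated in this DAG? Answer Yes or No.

No — X_1 and X_6 are not d-separated given {X_2, X_4, X_5}.

There are 6 undirected paths between X_1 and X_6; checking each against the conditioning set {X_2, X_4, X_5}:
  1. X_1 → X_5 ← X_3 → X_6 — X_5:collider[open]; X_3:fork[open] ⇒ active
  2. X_1 → X_5 → X_6 — X_5:chain[blocks] ⇒ blocked
  3. X_1 ← X_0 → X_6 — X_0:fork[open] ⇒ active
  4. X_1 → X_3 → X_5 → X_6 — X_3:chain[open]; X_5:chain[blocks] ⇒ blocked
  5. X_1 → X_3 → X_6 — X_3:chain[open] ⇒ active
  6. X_1 → X_4 ← X_0 → X_6 — X_4:collider[open]; X_0:fork[open] ⇒ active
Because an active path exists, X_1 and X_6 are not d-separated.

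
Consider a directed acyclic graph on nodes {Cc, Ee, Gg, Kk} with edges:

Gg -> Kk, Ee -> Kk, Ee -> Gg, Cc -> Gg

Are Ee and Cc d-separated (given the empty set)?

2 paths connect Ee and Cc; each must be blocked for d-separation to hold:
  1. Ee → Kk ← Gg ← Cc — Kk:collider[blocks]; Gg:chain[open] ⇒ blocked
  2. Ee → Gg ← Cc — Gg:collider[blocks] ⇒ blocked
Since every path is blocked, d-separation holds.

Yes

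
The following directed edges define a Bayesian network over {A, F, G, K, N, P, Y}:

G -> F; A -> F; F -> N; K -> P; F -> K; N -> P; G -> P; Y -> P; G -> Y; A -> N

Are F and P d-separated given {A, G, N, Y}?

5 paths connect F and P; each must be blocked for d-separation to hold:
  1. F ← G → P — G:fork[blocks] ⇒ blocked
  2. F ← G → Y → P — G:fork[blocks]; Y:chain[blocks] ⇒ blocked
  3. F → K → P — K:chain[open] ⇒ active
  4. F ← A → N → P — A:fork[blocks]; N:chain[blocks] ⇒ blocked
  5. F → N → P — N:chain[blocks] ⇒ blocked
Since the path F → K → P is active, F and P are not d-separated given {A, G, N, Y}.

No — F and P are not d-separated given {A, G, N, Y}.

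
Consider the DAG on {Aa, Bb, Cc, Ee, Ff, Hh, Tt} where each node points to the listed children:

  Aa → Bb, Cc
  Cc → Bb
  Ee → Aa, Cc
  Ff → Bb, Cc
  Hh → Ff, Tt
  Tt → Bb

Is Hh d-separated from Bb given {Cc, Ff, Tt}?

Yes

We examine all 5 paths between Hh and Bb:
Path 1: Hh → Tt → Bb
  Tt is a chain here and Tt is conditioned on, so the path is blocked at Tt.
Path 2: Hh → Ff → Cc ← Aa → Bb
  Ff is a chain here and Ff is conditioned on, so the path is blocked at Ff.
Path 3: Hh → Ff → Cc ← Ee → Aa → Bb
  Ff is a chain here and Ff is conditioned on, so the path is blocked at Ff.
Path 4: Hh → Ff → Cc → Bb
  Ff is a chain here and Ff is conditioned on, so the path is blocked at Ff.
Path 5: Hh → Ff → Bb
  Ff is a chain here and Ff is conditioned on, so the path is blocked at Ff.
Every path is blocked, so Hh and Bb are d-separated given {Cc, Ff, Tt}.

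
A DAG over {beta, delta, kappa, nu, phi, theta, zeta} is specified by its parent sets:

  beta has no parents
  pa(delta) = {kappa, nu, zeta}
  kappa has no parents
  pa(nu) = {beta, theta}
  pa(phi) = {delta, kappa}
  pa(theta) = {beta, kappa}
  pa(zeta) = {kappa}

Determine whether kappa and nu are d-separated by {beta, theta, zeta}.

Yes

There are 5 undirected paths between kappa and nu; checking each against the conditioning set {beta, theta, zeta}:
Path 1: kappa → delta ← nu
  delta is a collider here and neither delta nor any of its descendants is conditioned on, so the collider stays closed — the path is blocked at delta.
Path 2: kappa → phi ← delta ← nu
  phi is a collider here and neither phi nor any of its descendants is conditioned on, so the collider stays closed — the path is blocked at phi.
Path 3: kappa → theta ← beta → nu
  beta is a fork here and beta is conditioned on, so the path is blocked at beta.
Path 4: kappa → theta → nu
  theta is a chain here and theta is conditioned on, so the path is blocked at theta.
Path 5: kappa → zeta → delta ← nu
  zeta is a chain here and zeta is conditioned on, so the path is blocked at zeta.
Every path is blocked, so kappa and nu are d-separated given {beta, theta, zeta}.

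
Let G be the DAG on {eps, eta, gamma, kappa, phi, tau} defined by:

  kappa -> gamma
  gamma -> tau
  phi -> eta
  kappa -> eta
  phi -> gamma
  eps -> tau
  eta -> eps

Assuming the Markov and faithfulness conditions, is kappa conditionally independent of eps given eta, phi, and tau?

No — kappa and eps are not d-separated given {eta, phi, tau}.

4 paths connect kappa and eps; each must be blocked for d-separation to hold:
Path 1: kappa → eta → eps
  eta is a chain here and eta is conditioned on, so the path is blocked at eta.
Path 2: kappa → eta ← phi → gamma → tau ← eps
  phi is a fork here and phi is conditioned on, so the path is blocked at phi.
Path 3: kappa → gamma ← phi → eta → eps
  phi is a fork here and phi is conditioned on, so the path is blocked at phi.
Path 4: kappa → gamma → tau ← eps
  gamma is a chain and gamma is not conditioned on; tau is a collider and tau is conditioned on, which opens it — no node blocks this path, so it is active.
Since the path kappa → gamma → tau ← eps is active, kappa and eps are not d-separated given {eta, phi, tau}.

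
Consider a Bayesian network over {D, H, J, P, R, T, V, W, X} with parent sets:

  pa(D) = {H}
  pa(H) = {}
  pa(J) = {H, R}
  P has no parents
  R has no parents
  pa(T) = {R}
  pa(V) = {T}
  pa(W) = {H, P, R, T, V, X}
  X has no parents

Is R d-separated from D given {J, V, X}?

Enumerating the 4 paths from R to D and testing each for blocking by {J, V, X}:
  1. R → T → V → W ← H → D — T:chain[open]; V:chain[blocks]; W:collider[blocks]; H:fork[open] ⇒ blocked
  2. R → T → W ← H → D — T:chain[open]; W:collider[blocks]; H:fork[open] ⇒ blocked
  3. R → W ← H → D — W:collider[blocks]; H:fork[open] ⇒ blocked
  4. R → J ← H → D — J:collider[open]; H:fork[open] ⇒ active
Since the path R → J ← H → D is active, R and D are not d-separated given {J, V, X}.

No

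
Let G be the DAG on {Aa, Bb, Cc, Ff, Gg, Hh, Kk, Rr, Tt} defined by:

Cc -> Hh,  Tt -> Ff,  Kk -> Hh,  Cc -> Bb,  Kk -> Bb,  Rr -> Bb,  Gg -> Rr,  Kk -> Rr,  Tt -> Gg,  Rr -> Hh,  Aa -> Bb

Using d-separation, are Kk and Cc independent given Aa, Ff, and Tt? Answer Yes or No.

There are 6 undirected paths between Kk and Cc; checking each against the conditioning set {Aa, Ff, Tt}:
Path 1: Kk → Bb ← Rr → Hh ← Cc
  Bb is a collider here and neither Bb nor any of its descendants is conditioned on, so the collider stays closed — the path is blocked at Bb.
Path 2: Kk → Bb ← Cc
  Bb is a collider here and neither Bb nor any of its descendants is conditioned on, so the collider stays closed — the path is blocked at Bb.
Path 3: Kk → Hh ← Rr → Bb ← Cc
  Hh is a collider here and neither Hh nor any of its descendants is conditioned on, so the collider stays closed — the path is blocked at Hh.
Path 4: Kk → Hh ← Cc
  Hh is a collider here and neither Hh nor any of its descendants is conditioned on, so the collider stays closed — the path is blocked at Hh.
Path 5: Kk → Rr → Bb ← Cc
  Bb is a collider here and neither Bb nor any of its descendants is conditioned on, so the collider stays closed — the path is blocked at Bb.
Path 6: Kk → Rr → Hh ← Cc
  Hh is a collider here and neither Hh nor any of its descendants is conditioned on, so the collider stays closed — the path is blocked at Hh.
Since every path is blocked, d-separation holds.

Yes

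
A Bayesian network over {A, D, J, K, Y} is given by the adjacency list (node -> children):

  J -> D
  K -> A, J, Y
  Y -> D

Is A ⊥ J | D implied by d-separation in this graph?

Enumerating the 2 paths from A to J and testing each for blocking by {D}:
Path 1: A ← K → J
  K is a fork and K is not conditioned on — no node blocks this path, so it is active.
Path 2: A ← K → Y → D ← J
  K is a fork and K is not conditioned on; Y is a chain and Y is not conditioned on; D is a collider and D is conditioned on, which opens it — no node blocks this path, so it is active.
At least one path is unblocked, so d-separation fails.

No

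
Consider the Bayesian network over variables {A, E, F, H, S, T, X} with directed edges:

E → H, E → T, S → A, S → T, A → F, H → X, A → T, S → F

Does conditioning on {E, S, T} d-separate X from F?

Yes — X and F are d-separated given {E, S, T}.

We examine all 4 paths between X and F:
  1. X ← H ← E → T ← S → F — H:chain[open]; E:fork[blocks]; T:collider[open]; S:fork[blocks] ⇒ blocked
  2. X ← H ← E → T ← S → A → F — H:chain[open]; E:fork[blocks]; T:collider[open]; S:fork[blocks]; A:chain[open] ⇒ blocked
  3. X ← H ← E → T ← A → F — H:chain[open]; E:fork[blocks]; T:collider[open]; A:fork[open] ⇒ blocked
  4. X ← H ← E → T ← A ← S → F — H:chain[open]; E:fork[blocks]; T:collider[open]; A:chain[open]; S:fork[blocks] ⇒ blocked
Since every path is blocked, d-separation holds.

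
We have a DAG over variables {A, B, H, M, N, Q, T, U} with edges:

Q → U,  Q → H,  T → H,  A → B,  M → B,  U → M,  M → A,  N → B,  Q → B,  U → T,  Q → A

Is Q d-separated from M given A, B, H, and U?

No

Enumerating the 6 paths from Q to M and testing each for blocking by {A, B, H, U}:
  1. Q → H ← T ← U → M — H:collider[open]; T:chain[open]; U:fork[blocks] ⇒ blocked
  2. Q → A → B ← M — A:chain[blocks]; B:collider[open] ⇒ blocked
  3. Q → A ← M — A:collider[open] ⇒ active
  4. Q → U → M — U:chain[blocks] ⇒ blocked
  5. Q → B ← A ← M — B:collider[open]; A:chain[blocks] ⇒ blocked
  6. Q → B ← M — B:collider[open] ⇒ active
At least one path is unblocked, so d-separation fails.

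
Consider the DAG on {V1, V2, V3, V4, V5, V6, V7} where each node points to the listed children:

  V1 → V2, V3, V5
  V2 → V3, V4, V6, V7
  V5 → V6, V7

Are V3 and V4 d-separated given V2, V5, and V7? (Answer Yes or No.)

There are 4 undirected paths between V3 and V4; checking each against the conditioning set {V2, V5, V7}:
Path 1: V3 ← V1 → V2 → V4
  V2 is a chain here and V2 is conditioned on, so the path is blocked at V2.
Path 2: V3 ← V1 → V5 → V6 ← V2 → V4
  V5 is a chain here and V5 is conditioned on, so the path is blocked at V5.
Path 3: V3 ← V1 → V5 → V7 ← V2 → V4
  V5 is a chain here and V5 is conditioned on, so the path is blocked at V5.
Path 4: V3 ← V2 → V4
  V2 is a fork here and V2 is conditioned on, so the path is blocked at V2.
All paths are blocked; V3 ⊥ V4 | {V2, V5, V7} holds.

Yes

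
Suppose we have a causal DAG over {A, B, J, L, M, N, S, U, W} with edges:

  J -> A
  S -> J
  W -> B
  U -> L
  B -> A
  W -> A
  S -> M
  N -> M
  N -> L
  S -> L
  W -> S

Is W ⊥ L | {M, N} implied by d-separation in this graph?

No

We examine all 6 paths between W and L:
  1. W → B → A ← J ← S → M ← N → L — B:chain[open]; A:collider[blocks]; J:chain[open]; S:fork[open]; M:collider[open]; N:fork[blocks] ⇒ blocked
  2. W → B → A ← J ← S → L — B:chain[open]; A:collider[blocks]; J:chain[open]; S:fork[open] ⇒ blocked
  3. W → S → M ← N → L — S:chain[open]; M:collider[open]; N:fork[blocks] ⇒ blocked
  4. W → S → L — S:chain[open] ⇒ active
  5. W → A ← J ← S → M ← N → L — A:collider[blocks]; J:chain[open]; S:fork[open]; M:collider[open]; N:fork[blocks] ⇒ blocked
  6. W → A ← J ← S → L — A:collider[blocks]; J:chain[open]; S:fork[open] ⇒ blocked
Since the path W → S → L is active, W and L are not d-separated given {M, N}.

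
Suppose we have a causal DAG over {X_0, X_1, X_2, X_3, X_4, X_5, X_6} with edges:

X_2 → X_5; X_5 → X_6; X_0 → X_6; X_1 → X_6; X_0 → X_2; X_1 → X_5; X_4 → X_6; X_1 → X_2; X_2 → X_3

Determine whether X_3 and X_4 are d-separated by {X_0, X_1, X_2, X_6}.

5 paths connect X_3 and X_4; each must be blocked for d-separation to hold:
Path 1: X_3 ← X_2 → X_5 → X_6 ← X_4
  X_2 is a fork here and X_2 is conditioned on, so the path is blocked at X_2.
Path 2: X_3 ← X_2 → X_5 ← X_1 → X_6 ← X_4
  X_2 is a fork here and X_2 is conditioned on, so the path is blocked at X_2.
Path 3: X_3 ← X_2 ← X_0 → X_6 ← X_4
  X_2 is a chain here and X_2 is conditioned on, so the path is blocked at X_2.
Path 4: X_3 ← X_2 ← X_1 → X_5 → X_6 ← X_4
  X_2 is a chain here and X_2 is conditioned on, so the path is blocked at X_2.
Path 5: X_3 ← X_2 ← X_1 → X_6 ← X_4
  X_2 is a chain here and X_2 is conditioned on, so the path is blocked at X_2.
All paths are blocked; X_3 ⊥ X_4 | {X_0, X_1, X_2, X_6} holds.

Yes — X_3 and X_4 are d-separated given {X_0, X_1, X_2, X_6}.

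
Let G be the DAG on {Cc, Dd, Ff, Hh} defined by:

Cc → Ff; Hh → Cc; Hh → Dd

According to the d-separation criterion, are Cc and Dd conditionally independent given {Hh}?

There is one path between Cc and Dd:
Path 1: Cc ← Hh → Dd
  Hh is a fork here and Hh is conditioned on, so the path is blocked at Hh.
Every path is blocked, so Cc and Dd are d-separated given {Hh}.

Yes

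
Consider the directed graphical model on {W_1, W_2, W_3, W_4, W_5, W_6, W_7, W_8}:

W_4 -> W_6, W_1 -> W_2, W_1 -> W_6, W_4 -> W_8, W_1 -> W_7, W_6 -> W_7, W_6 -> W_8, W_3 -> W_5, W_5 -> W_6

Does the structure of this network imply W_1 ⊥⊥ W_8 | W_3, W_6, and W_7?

No

We examine all 4 paths between W_1 and W_8:
  1. W_1 → W_7 ← W_6 ← W_4 → W_8 — W_7:collider[open]; W_6:chain[blocks]; W_4:fork[open] ⇒ blocked
  2. W_1 → W_7 ← W_6 → W_8 — W_7:collider[open]; W_6:fork[blocks] ⇒ blocked
  3. W_1 → W_6 ← W_4 → W_8 — W_6:collider[open]; W_4:fork[open] ⇒ active
  4. W_1 → W_6 → W_8 — W_6:chain[blocks] ⇒ blocked
Since the path W_1 → W_6 ← W_4 → W_8 is active, W_1 and W_8 are not d-separated given {W_3, W_6, W_7}.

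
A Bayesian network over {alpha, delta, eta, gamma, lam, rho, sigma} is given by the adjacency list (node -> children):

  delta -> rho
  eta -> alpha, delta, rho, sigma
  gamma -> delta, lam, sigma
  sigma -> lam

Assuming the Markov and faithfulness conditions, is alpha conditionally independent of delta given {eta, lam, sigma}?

Yes

There are 4 undirected paths between alpha and delta; checking each against the conditioning set {eta, lam, sigma}:
Path 1: alpha ← eta → delta
  eta is a fork here and eta is conditioned on, so the path is blocked at eta.
Path 2: alpha ← eta → rho ← delta
  eta is a fork here and eta is conditioned on, so the path is blocked at eta.
Path 3: alpha ← eta → sigma → lam ← gamma → delta
  eta is a fork here and eta is conditioned on, so the path is blocked at eta.
Path 4: alpha ← eta → sigma ← gamma → delta
  eta is a fork here and eta is conditioned on, so the path is blocked at eta.
Every path is blocked, so alpha and delta are d-separated given {eta, lam, sigma}.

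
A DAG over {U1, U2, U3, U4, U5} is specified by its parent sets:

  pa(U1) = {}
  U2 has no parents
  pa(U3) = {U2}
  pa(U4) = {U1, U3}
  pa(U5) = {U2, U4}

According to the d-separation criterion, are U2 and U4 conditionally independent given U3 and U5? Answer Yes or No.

No

There are 2 undirected paths between U2 and U4; checking each against the conditioning set {U3, U5}:
Path 1: U2 → U5 ← U4
  U5 is a collider and U5 is conditioned on, which opens it — no node blocks this path, so it is active.
Path 2: U2 → U3 → U4
  U3 is a chain here and U3 is conditioned on, so the path is blocked at U3.
Since the path U2 → U5 ← U4 is active, U2 and U4 are not d-separated given {U3, U5}.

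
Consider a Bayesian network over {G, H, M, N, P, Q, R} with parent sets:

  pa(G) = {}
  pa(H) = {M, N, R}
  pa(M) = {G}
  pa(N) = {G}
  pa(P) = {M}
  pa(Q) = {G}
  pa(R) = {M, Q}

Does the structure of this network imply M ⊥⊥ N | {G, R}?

Enumerating the 6 paths from M to N and testing each for blocking by {G, R}:
Path 1: M ← G → Q → R → H ← N
  G is a fork here and G is conditioned on, so the path is blocked at G.
Path 2: M ← G → N
  G is a fork here and G is conditioned on, so the path is blocked at G.
Path 3: M → H ← N
  H is a collider here and neither H nor any of its descendants is conditioned on, so the collider stays closed — the path is blocked at H.
Path 4: M → H ← R ← Q ← G → N
  H is a collider here and neither H nor any of its descendants is conditioned on, so the collider stays closed — the path is blocked at H.
Path 5: M → R ← Q ← G → N
  G is a fork here and G is conditioned on, so the path is blocked at G.
Path 6: M → R → H ← N
  R is a chain here and R is conditioned on, so the path is blocked at R.
Every path is blocked, so M and N are d-separated given {G, R}.

Yes — M and N are d-separated given {G, R}.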